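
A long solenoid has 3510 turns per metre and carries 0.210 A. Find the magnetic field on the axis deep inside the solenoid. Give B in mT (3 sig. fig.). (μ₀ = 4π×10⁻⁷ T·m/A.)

Inside a long solenoid, B = μ₀nI with n = 3510 turns/m.
B = 4π×10⁻⁷ × 3510 × 0.210 = 9.26×10⁻⁴ T.

B ≈ 0.926 mT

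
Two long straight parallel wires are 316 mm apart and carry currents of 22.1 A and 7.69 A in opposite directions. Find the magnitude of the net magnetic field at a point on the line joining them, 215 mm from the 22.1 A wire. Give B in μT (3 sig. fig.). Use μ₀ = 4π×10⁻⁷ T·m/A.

B ≈ 35.8 μT

Each long wire gives B = μ₀I/(2πd). Distances are d₁ = 0.215 m and d₂ = 0.101 m.
B₁ = 2.06×10⁻⁵ T, B₂ = 1.52×10⁻⁵ T.
Between antiparallel currents both contributions point the same way, so they add. B = B₁ + B₂ = 2.06×10⁻⁵ + 1.52×10⁻⁵ = 3.58×10⁻⁵ T.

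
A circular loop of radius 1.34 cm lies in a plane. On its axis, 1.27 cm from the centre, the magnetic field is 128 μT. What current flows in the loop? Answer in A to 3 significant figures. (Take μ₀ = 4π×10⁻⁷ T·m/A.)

I ≈ 7.14 A

On the axis of a loop, B = μ₀IR²/[2(R²+z²)^(3/2)], so I = 2B(R²+z²)^(3/2)/(μ₀R²).
R² + z² = 0.0001796 + 0.0001613 = 0.0003409 m²; raised to 3/2 gives 6.29×10⁻⁶ m³.
I = 2 × 1.28×10⁻⁴ × 6.29×10⁻⁶ / (1.26×10⁻⁶ × 0.0001796) = 7.14 A.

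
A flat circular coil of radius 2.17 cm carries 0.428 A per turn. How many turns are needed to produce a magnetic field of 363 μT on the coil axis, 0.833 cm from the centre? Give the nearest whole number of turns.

For an N-turn coil, B = Nμ₀IR²/[2(R²+z²)^(3/2)]. A single turn gives B₁ = 1.01×10⁻⁵ T with R = 0.0217 m, z = 0.00833 m.
N = B/B₁ = 3.63×10⁻⁴ / 1.01×10⁻⁵ = 36.00.

N = 36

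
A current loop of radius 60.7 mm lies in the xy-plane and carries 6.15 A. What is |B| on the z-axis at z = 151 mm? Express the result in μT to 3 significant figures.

On the axis of a circular loop, B = μ₀IR² / [2(R²+z²)^(3/2)].
R² + z² = (0.0607)² + (0.151)² = 0.02649 m², and (R²+z²)^(3/2) = 4.31×10⁻³ m³.
B = (4π×10⁻⁷ × 6.15 × 0.003684) / (2 × 4.31×10⁻³) = 3.30×10⁻⁶ T.

B ≈ 3.30 μT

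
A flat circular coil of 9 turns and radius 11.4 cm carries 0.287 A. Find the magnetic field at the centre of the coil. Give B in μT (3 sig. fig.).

For an N-turn flat coil, B = Nμ₀I/(2R) with R = 0.114 m.
B = 9 × 1.58×10⁻⁶ T = 1.42×10⁻⁵ T.

B ≈ 14.2 μT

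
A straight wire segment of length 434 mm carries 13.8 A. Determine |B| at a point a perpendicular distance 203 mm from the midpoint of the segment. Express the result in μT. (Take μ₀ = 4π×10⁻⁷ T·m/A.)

B ≈ 9.93 μT

For a finite straight segment, B = (μ₀I/4πd)(sinθ₁ + sinθ₂), where θ₁, θ₂ are the angles from the perpendicular to each end.
The perpendicular from the point meets the wire at its midpoint, so each end is L/2 = 0.217 m away along the wire.
sinθ₁ = 0.217/√(0.217²+0.203²) = 0.7303; sinθ₂ = 0.217/√(0.217²+0.203²) = 0.7303.
B = (4π×10⁻⁷ × 13.8) / (4π × 0.203) × (0.7303 + 0.7303) = 9.93×10⁻⁶ T.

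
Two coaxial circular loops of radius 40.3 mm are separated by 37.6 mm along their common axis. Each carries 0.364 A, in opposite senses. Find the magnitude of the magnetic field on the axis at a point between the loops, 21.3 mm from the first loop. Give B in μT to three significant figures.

B ≈ 0.600 μT

Each loop contributes B = μ₀IR²/[2(R²+z²)^(3/2)] on the axis, with z measured from that loop.
Loop 1 (z = 0.0213 m): B₁ = 3.92×10⁻⁶ T. Loop 2 (z = 0.0163 m): B₂ = 4.52×10⁻⁶ T.
The fields oppose: B = |B₁ − B₂| = 6.00×10⁻⁷ T.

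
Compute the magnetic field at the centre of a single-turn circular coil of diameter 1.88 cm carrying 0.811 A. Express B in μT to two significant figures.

B ≈ 54 μT

At the centre of a circular loop the Biot–Savart law gives B = μ₀I/(2R) (so R = 0.0094 m).
B = (4π×10⁻⁷ × 0.811) / (2 × 0.0094) = 5.42×10⁻⁵ T.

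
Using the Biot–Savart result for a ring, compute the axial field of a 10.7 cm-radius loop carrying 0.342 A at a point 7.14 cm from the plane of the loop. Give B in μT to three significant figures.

On the axis of a circular loop, B = μ₀IR² / [2(R²+z²)^(3/2)].
R² + z² = (0.107)² + (0.0714)² = 0.01655 m², and (R²+z²)^(3/2) = 2.13×10⁻³ m³.
B = (4π×10⁻⁷ × 0.342 × 0.01145) / (2 × 2.13×10⁻³) = 1.16×10⁻⁶ T.

B ≈ 1.16 μT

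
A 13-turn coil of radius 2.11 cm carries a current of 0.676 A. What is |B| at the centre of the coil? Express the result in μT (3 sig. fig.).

B ≈ 262 μT

For an N-turn flat coil, B = Nμ₀I/(2R) with R = 0.0211 m.
B = 13 × 2.01×10⁻⁵ T = 2.62×10⁻⁴ T.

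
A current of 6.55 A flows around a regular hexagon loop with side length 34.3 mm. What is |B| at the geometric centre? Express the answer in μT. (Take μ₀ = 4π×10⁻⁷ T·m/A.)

Each side is a finite straight segment at perpendicular distance d = a/(2 tan(π/6)) = 0.0297 m from the centre, with end-angles ±π/6.
One side contributes B₁ = (μ₀I/4πd)·2 sin(π/6) = 2.21×10⁻⁵ T.
All 6 sides add in the same direction: B = 6 × 2.21×10⁻⁵ = 1.32×10⁻⁴ T.

B ≈ 132 μT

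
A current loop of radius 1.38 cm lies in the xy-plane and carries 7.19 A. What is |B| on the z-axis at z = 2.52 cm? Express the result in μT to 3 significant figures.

On the axis of a circular loop, B = μ₀IR² / [2(R²+z²)^(3/2)].
R² + z² = (0.0138)² + (0.0252)² = 0.0008255 m², and (R²+z²)^(3/2) = 2.37×10⁻⁵ m³.
B = (4π×10⁻⁷ × 7.19 × 0.0001904) / (2 × 2.37×10⁻⁵) = 3.63×10⁻⁵ T.

B ≈ 36.3 μT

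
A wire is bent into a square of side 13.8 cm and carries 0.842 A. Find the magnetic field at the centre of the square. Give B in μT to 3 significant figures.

Each side is a finite straight segment at perpendicular distance d = a/(2 tan(π/4)) = 0.069 m from the centre, with end-angles ±π/4.
One side contributes B₁ = (μ₀I/4πd)·2 sin(π/4) = 1.73×10⁻⁶ T.
All 4 sides add in the same direction: B = 4 × 1.73×10⁻⁶ = 6.90×10⁻⁶ T.

B ≈ 6.90 μT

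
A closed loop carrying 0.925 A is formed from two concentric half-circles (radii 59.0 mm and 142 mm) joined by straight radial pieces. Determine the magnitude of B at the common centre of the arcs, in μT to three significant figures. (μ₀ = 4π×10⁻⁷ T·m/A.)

The radial connectors point toward the centre, so dl × r̂ = 0 and they contribute nothing.
Each semicircle gives μ₀I/(4R): inner arc 4.93×10⁻⁶ T, outer arc 2.05×10⁻⁶ T.
The two arcs carry current in opposite angular senses, so their fields oppose: B = |4.93×10⁻⁶ − 2.05×10⁻⁶| = 2.88×10⁻⁶ T.

B ≈ 2.88 μT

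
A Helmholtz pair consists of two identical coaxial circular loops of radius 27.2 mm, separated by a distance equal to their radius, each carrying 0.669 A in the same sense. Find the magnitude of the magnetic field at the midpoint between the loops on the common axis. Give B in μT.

Each loop contributes B = μ₀IR²/[2(R²+z²)^(3/2)] on the axis, with z measured from that loop.
Loop 1 (z = 0.0136 m): B₁ = 1.11×10⁻⁵ T. Loop 2 (z = 0.0136 m): B₂ = 1.11×10⁻⁵ T.
The fields add: B = B₁ + B₂ = 2.21×10⁻⁵ T.

B ≈ 22.1 μT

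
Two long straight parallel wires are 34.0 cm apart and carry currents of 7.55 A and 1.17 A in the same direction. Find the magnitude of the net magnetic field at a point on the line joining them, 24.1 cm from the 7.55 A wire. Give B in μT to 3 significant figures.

B ≈ 3.90 μT

Each long wire gives B = μ₀I/(2πd). Distances are d₁ = 0.241 m and d₂ = 0.099 m.
B₁ = 6.27×10⁻⁶ T, B₂ = 2.36×10⁻⁶ T.
Between parallel currents the two contributions point in opposite directions, so they subtract. B = |B₁ − B₂| = |6.27×10⁻⁶ − 2.36×10⁻⁶| = 3.90×10⁻⁶ T.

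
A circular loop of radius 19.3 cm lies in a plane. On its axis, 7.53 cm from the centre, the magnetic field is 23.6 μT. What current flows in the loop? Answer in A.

I ≈ 8.97 A

On the axis of a loop, B = μ₀IR²/[2(R²+z²)^(3/2)], so I = 2B(R²+z²)^(3/2)/(μ₀R²).
R² + z² = 0.03725 + 0.00567 = 0.04292 m²; raised to 3/2 gives 8.89×10⁻³ m³.
I = 2 × 2.36×10⁻⁵ × 8.89×10⁻³ / (1.26×10⁻⁶ × 0.03725) = 8.97 A.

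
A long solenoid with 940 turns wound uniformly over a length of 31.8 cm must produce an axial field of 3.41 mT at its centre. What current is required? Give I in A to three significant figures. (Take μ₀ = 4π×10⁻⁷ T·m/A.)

I ≈ 0.918 A

Inside a long solenoid B = μ₀nI with n = 2956 m⁻¹, so I = B/(μ₀n).
I = 3.41×10⁻³ / (4π×10⁻⁷ × 2956) = 0.918 A.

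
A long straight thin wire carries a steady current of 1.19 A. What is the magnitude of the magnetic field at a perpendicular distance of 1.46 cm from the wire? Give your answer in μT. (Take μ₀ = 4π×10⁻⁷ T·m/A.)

B ≈ 16.3 μT

For an infinitely long straight wire, B = μ₀I/(2πd).
B = (4π×10⁻⁷ × 1.19) / (2π × 0.0146) = 1.63×10⁻⁵ T.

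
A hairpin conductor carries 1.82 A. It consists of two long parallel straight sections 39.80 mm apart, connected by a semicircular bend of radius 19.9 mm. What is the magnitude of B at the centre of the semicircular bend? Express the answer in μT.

The semicircular arc contributes B_arc = μ₀I·π/(4πR) = μ₀I/(4R) = 2.87×10⁻⁵ T.
Each semi-infinite lead is at perpendicular distance R = 0.0199 m from the centre, with the perpendicular foot at its near end, so it contributes μ₀I/(4πR); both point the same way, together 1.83×10⁻⁵ T.
Arc and leads all point the same direction: B = 2.87×10⁻⁵ + 1.83×10⁻⁵ = 4.70×10⁻⁵ T.

B ≈ 47.0 μT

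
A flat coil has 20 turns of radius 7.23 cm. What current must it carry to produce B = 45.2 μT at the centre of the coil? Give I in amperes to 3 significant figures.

I ≈ 0.260 A

For an N-turn coil, B = Nμ₀I/(2R) with R = 0.0723 m, so I = 2RB/(Nμ₀) = 2 × 0.0723 × 4.52×10⁻⁵ / (20 × 4π×10⁻⁷) = 0.260 A.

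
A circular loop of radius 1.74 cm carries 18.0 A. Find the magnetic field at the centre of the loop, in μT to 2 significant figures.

B ≈ 650 μT

At the centre of a circular loop the Biot–Savart law gives B = μ₀I/(2R).
B = (4π×10⁻⁷ × 18.0) / (2 × 0.0174) = 6.50×10⁻⁴ T.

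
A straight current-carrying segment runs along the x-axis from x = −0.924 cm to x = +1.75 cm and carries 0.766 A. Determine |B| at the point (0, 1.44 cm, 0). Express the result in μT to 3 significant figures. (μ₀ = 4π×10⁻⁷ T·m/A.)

B ≈ 6.98 μT

For a finite straight segment, B = (μ₀I/4πd)(sinθ₁ + sinθ₂), where θ₁, θ₂ are the angles from the perpendicular to each end.
The perpendicular distance is d = 0.0144 m; the end-offsets along the wire are a = 0.00924 m and b = 0.0175 m.
sinθ₁ = 0.00924/√(0.00924²+0.0144²) = 0.5400; sinθ₂ = 0.0175/√(0.0175²+0.0144²) = 0.7722.
B = (4π×10⁻⁷ × 0.766) / (4π × 0.0144) × (0.5400 + 0.7722) = 6.98×10⁻⁶ T.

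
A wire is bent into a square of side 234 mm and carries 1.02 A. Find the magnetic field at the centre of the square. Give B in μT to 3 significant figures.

Each side is a finite straight segment at perpendicular distance d = a/(2 tan(π/4)) = 0.117 m from the centre, with end-angles ±π/4.
One side contributes B₁ = (μ₀I/4πd)·2 sin(π/4) = 1.23×10⁻⁶ T.
All 4 sides add in the same direction: B = 4 × 1.23×10⁻⁶ = 4.93×10⁻⁶ T.

B ≈ 4.93 μT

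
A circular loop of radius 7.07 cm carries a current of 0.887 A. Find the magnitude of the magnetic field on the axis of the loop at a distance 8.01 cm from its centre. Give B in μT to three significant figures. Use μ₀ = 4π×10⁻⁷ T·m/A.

On the axis of a circular loop, B = μ₀IR² / [2(R²+z²)^(3/2)].
R² + z² = (0.0707)² + (0.0801)² = 0.01141 m², and (R²+z²)^(3/2) = 1.22×10⁻³ m³.
B = (4π×10⁻⁷ × 0.887 × 0.004998) / (2 × 1.22×10⁻³) = 2.28×10⁻⁶ T.

B ≈ 2.28 μT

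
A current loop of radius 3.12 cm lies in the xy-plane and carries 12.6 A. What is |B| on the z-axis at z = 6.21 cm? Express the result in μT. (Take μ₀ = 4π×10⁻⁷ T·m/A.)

On the axis of a circular loop, B = μ₀IR² / [2(R²+z²)^(3/2)].
R² + z² = (0.0312)² + (0.0621)² = 0.00483 m², and (R²+z²)^(3/2) = 3.36×10⁻⁴ m³.
B = (4π×10⁻⁷ × 12.6 × 0.0009734) / (2 × 3.36×10⁻⁴) = 2.30×10⁻⁵ T.

B ≈ 23.0 μT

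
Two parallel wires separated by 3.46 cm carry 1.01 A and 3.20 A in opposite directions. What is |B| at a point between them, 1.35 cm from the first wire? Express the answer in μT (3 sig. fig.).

B ≈ 45.3 μT

Each long wire gives B = μ₀I/(2πd). Distances are d₁ = 0.0135 m and d₂ = 0.0211 m.
B₁ = 1.50×10⁻⁵ T, B₂ = 3.03×10⁻⁵ T.
Between antiparallel currents both contributions point the same way, so they add. B = B₁ + B₂ = 1.50×10⁻⁵ + 3.03×10⁻⁵ = 4.53×10⁻⁵ T.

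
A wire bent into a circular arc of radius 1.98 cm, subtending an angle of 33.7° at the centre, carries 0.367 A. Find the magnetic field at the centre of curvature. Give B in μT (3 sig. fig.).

B ≈ 1.09 μT

The Biot–Savart field of a circular arc at its centre is B = μ₀Iφ/(4πR), with φ = 0.5882 rad.
B = (4π×10⁻⁷ × 0.367 × 0.5882) / (4π × 0.0198) = 1.09×10⁻⁶ T.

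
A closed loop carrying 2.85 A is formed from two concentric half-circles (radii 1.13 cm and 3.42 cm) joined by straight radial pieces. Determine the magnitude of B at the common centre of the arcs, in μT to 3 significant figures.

B ≈ 53.1 μT

The radial connectors point toward the centre, so dl × r̂ = 0 and they contribute nothing.
Each semicircle gives μ₀I/(4R): inner arc 7.92×10⁻⁵ T, outer arc 2.62×10⁻⁵ T.
The two arcs carry current in opposite angular senses, so their fields oppose: B = |7.92×10⁻⁵ − 2.62×10⁻⁵| = 5.31×10⁻⁵ T.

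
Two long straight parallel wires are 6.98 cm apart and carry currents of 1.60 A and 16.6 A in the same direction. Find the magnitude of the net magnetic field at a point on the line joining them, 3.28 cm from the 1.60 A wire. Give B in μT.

Each long wire gives B = μ₀I/(2πd). Distances are d₁ = 0.0328 m and d₂ = 0.037 m.
B₁ = 9.76×10⁻⁶ T, B₂ = 8.97×10⁻⁵ T.
Between parallel currents the two contributions point in opposite directions, so they subtract. B = |B₁ − B₂| = |9.76×10⁻⁶ − 8.97×10⁻⁵| = 8.00×10⁻⁵ T.

B ≈ 80.0 μT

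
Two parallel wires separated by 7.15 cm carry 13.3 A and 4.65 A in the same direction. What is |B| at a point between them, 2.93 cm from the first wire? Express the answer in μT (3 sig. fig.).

Each long wire gives B = μ₀I/(2πd). Distances are d₁ = 0.0293 m and d₂ = 0.0422 m.
B₁ = 9.08×10⁻⁵ T, B₂ = 2.20×10⁻⁵ T.
Between parallel currents the two contributions point in opposite directions, so they subtract. B = |B₁ − B₂| = |9.08×10⁻⁵ − 2.20×10⁻⁵| = 6.87×10⁻⁵ T.

B ≈ 68.7 μT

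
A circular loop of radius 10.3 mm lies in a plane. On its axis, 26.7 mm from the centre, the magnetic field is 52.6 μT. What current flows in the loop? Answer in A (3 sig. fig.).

On the axis of a loop, B = μ₀IR²/[2(R²+z²)^(3/2)], so I = 2B(R²+z²)^(3/2)/(μ₀R²).
R² + z² = 0.0001061 + 0.0007129 = 0.000819 m²; raised to 3/2 gives 2.34×10⁻⁵ m³.
I = 2 × 5.26×10⁻⁵ × 2.34×10⁻⁵ / (1.26×10⁻⁶ × 0.0001061) = 18.5 A.

I ≈ 18.5 A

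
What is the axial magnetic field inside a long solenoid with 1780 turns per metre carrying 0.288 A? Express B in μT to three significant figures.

B ≈ 644 μT

Inside a long solenoid, B = μ₀nI with n = 1780 turns/m.
B = 4π×10⁻⁷ × 1780 × 0.288 = 6.44×10⁻⁴ T.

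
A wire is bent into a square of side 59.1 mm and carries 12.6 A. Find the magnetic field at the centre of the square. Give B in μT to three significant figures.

B ≈ 241 μT

Each side is a finite straight segment at perpendicular distance d = a/(2 tan(π/4)) = 0.02955 m from the centre, with end-angles ±π/4.
One side contributes B₁ = (μ₀I/4πd)·2 sin(π/4) = 6.03×10⁻⁵ T.
All 4 sides add in the same direction: B = 4 × 6.03×10⁻⁵ = 2.41×10⁻⁴ T.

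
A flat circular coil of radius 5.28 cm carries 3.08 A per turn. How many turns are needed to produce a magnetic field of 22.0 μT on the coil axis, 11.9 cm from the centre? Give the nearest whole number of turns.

For an N-turn coil, B = Nμ₀IR²/[2(R²+z²)^(3/2)]. A single turn gives B₁ = 2.45×10⁻⁶ T with R = 0.0528 m, z = 0.119 m.
N = B/B₁ = 2.20×10⁻⁵ / 2.45×10⁻⁶ = 9.00.

N = 9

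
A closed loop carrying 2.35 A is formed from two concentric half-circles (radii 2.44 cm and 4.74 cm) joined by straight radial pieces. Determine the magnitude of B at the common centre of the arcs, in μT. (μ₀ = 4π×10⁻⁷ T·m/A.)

The radial connectors point toward the centre, so dl × r̂ = 0 and they contribute nothing.
Each semicircle gives μ₀I/(4R): inner arc 3.03×10⁻⁵ T, outer arc 1.56×10⁻⁵ T.
The two arcs carry current in opposite angular senses, so their fields oppose: B = |3.03×10⁻⁵ − 1.56×10⁻⁵| = 1.47×10⁻⁵ T.

B ≈ 14.7 μT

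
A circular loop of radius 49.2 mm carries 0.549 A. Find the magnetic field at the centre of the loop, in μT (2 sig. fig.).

At the centre of a circular loop the Biot–Savart law gives B = μ₀I/(2R).
B = (4π×10⁻⁷ × 0.549) / (2 × 0.0492) = 7.01×10⁻⁶ T.

B ≈ 7.0 μT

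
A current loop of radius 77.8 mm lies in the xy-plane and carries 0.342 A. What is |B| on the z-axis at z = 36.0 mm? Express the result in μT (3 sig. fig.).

B ≈ 2.06 μT

On the axis of a circular loop, B = μ₀IR² / [2(R²+z²)^(3/2)].
R² + z² = (0.0778)² + (0.036)² = 0.007349 m², and (R²+z²)^(3/2) = 6.30×10⁻⁴ m³.
B = (4π×10⁻⁷ × 0.342 × 0.006053) / (2 × 6.30×10⁻⁴) = 2.06×10⁻⁶ T.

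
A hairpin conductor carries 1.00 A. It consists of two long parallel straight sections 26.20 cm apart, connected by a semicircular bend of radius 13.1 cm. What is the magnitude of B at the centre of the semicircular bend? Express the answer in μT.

B ≈ 3.92 μT

The semicircular arc contributes B_arc = μ₀I·π/(4πR) = μ₀I/(4R) = 2.40×10⁻⁶ T.
Each semi-infinite lead is at perpendicular distance R = 0.131 m from the centre, with the perpendicular foot at its near end, so it contributes μ₀I/(4πR); both point the same way, together 1.53×10⁻⁶ T.
Arc and leads all point the same direction: B = 2.40×10⁻⁶ + 1.53×10⁻⁶ = 3.92×10⁻⁶ T.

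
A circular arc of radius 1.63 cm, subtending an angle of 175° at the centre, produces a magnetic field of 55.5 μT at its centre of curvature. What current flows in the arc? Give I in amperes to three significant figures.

For a circular arc, B = μ₀Iφ/(4πR) with φ in radians; here φ = 3.054 rad.
So I = 4πRB/(μ₀φ) = 4π × 0.0163 × 5.55×10⁻⁵ / (4π×10⁻⁷ × 3.054) = 2.96 A.

I ≈ 2.96 A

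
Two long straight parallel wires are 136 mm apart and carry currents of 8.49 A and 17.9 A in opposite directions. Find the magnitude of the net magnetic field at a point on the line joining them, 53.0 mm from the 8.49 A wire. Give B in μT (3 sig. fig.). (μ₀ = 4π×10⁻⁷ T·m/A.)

B ≈ 75.2 μT

Each long wire gives B = μ₀I/(2πd). Distances are d₁ = 0.053 m and d₂ = 0.083 m.
B₁ = 3.20×10⁻⁵ T, B₂ = 4.31×10⁻⁵ T.
Between antiparallel currents both contributions point the same way, so they add. B = B₁ + B₂ = 3.20×10⁻⁵ + 4.31×10⁻⁵ = 7.52×10⁻⁵ T.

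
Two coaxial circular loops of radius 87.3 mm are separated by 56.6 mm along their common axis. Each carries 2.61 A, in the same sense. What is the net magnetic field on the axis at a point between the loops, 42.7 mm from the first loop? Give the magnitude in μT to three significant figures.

Each loop contributes B = μ₀IR²/[2(R²+z²)^(3/2)] on the axis, with z measured from that loop.
Loop 1 (z = 0.0427 m): B₁ = 1.36×10⁻⁵ T. Loop 2 (z = 0.0139 m): B₂ = 1.81×10⁻⁵ T.
The fields add: B = B₁ + B₂ = 3.17×10⁻⁵ T.

B ≈ 31.7 μT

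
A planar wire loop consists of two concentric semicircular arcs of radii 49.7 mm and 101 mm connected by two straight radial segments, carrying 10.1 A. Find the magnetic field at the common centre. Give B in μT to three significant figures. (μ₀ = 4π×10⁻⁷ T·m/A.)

The radial connectors point toward the centre, so dl × r̂ = 0 and they contribute nothing.
Each semicircle gives μ₀I/(4R): inner arc 6.38×10⁻⁵ T, outer arc 3.14×10⁻⁵ T.
The two arcs carry current in opposite angular senses, so their fields oppose: B = |6.38×10⁻⁵ − 3.14×10⁻⁵| = 3.24×10⁻⁵ T.

B ≈ 32.4 μT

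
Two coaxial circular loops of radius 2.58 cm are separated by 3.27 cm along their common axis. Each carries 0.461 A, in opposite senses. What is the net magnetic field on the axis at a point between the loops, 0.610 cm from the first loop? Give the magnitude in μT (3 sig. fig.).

Each loop contributes B = μ₀IR²/[2(R²+z²)^(3/2)] on the axis, with z measured from that loop.
Loop 1 (z = 0.0061 m): B₁ = 1.03×10⁻⁵ T. Loop 2 (z = 0.0266 m): B₂ = 3.79×10⁻⁶ T.
The fields oppose: B = |B₁ − B₂| = 6.56×10⁻⁶ T.

B ≈ 6.56 μT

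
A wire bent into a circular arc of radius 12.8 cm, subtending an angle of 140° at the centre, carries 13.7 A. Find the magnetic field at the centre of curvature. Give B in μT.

The Biot–Savart field of a circular arc at its centre is B = μ₀Iφ/(4πR), with φ = 2.443 rad.
B = (4π×10⁻⁷ × 13.7 × 2.443) / (4π × 0.128) = 2.62×10⁻⁵ T.

B ≈ 26.2 μT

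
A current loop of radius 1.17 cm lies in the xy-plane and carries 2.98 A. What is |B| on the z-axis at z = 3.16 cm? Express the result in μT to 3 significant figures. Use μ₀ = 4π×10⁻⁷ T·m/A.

B ≈ 6.70 μT

On the axis of a circular loop, B = μ₀IR² / [2(R²+z²)^(3/2)].
R² + z² = (0.0117)² + (0.0316)² = 0.001135 m², and (R²+z²)^(3/2) = 3.83×10⁻⁵ m³.
B = (4π×10⁻⁷ × 2.98 × 0.0001369) / (2 × 3.83×10⁻⁵) = 6.70×10⁻⁶ T.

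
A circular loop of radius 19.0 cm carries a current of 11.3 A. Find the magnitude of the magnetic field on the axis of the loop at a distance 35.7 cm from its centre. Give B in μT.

On the axis of a circular loop, B = μ₀IR² / [2(R²+z²)^(3/2)].
R² + z² = (0.19)² + (0.357)² = 0.1635 m², and (R²+z²)^(3/2) = 6.61×10⁻² m³.
B = (4π×10⁻⁷ × 11.3 × 0.0361) / (2 × 6.61×10⁻²) = 3.88×10⁻⁶ T.

B ≈ 3.88 μT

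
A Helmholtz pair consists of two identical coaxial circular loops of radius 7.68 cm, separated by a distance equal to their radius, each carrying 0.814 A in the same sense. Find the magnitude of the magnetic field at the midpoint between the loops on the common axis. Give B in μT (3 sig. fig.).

B ≈ 9.53 μT

Each loop contributes B = μ₀IR²/[2(R²+z²)^(3/2)] on the axis, with z measured from that loop.
Loop 1 (z = 0.0384 m): B₁ = 4.77×10⁻⁶ T. Loop 2 (z = 0.0384 m): B₂ = 4.77×10⁻⁶ T.
The fields add: B = B₁ + B₂ = 9.53×10⁻⁶ T.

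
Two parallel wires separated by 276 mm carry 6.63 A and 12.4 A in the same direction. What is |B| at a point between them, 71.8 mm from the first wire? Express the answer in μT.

B ≈ 6.32 μT

Each long wire gives B = μ₀I/(2πd). Distances are d₁ = 0.0718 m and d₂ = 0.2042 m.
B₁ = 1.85×10⁻⁵ T, B₂ = 1.21×10⁻⁵ T.
Between parallel currents the two contributions point in opposite directions, so they subtract. B = |B₁ − B₂| = |1.85×10⁻⁵ − 1.21×10⁻⁵| = 6.32×10⁻⁶ T.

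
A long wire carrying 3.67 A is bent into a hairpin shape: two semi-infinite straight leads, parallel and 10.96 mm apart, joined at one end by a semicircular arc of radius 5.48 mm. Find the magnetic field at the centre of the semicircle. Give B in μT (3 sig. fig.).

The semicircular arc contributes B_arc = μ₀I·π/(4πR) = μ₀I/(4R) = 2.10×10⁻⁴ T.
Each semi-infinite lead is at perpendicular distance R = 0.00548 m from the centre, with the perpendicular foot at its near end, so it contributes μ₀I/(4πR); both point the same way, together 1.34×10⁻⁴ T.
Arc and leads all point the same direction: B = 2.10×10⁻⁴ + 1.34×10⁻⁴ = 3.44×10⁻⁴ T.

B ≈ 344 μT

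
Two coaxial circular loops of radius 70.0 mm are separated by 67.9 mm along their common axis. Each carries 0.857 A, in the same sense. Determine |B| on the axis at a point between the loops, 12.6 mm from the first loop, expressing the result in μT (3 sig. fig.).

Each loop contributes B = μ₀IR²/[2(R²+z²)^(3/2)] on the axis, with z measured from that loop.
Loop 1 (z = 0.0126 m): B₁ = 7.33×10⁻⁶ T. Loop 2 (z = 0.0553 m): B₂ = 3.72×10⁻⁶ T.
The fields add: B = B₁ + B₂ = 1.10×10⁻⁵ T.

B ≈ 11.0 μT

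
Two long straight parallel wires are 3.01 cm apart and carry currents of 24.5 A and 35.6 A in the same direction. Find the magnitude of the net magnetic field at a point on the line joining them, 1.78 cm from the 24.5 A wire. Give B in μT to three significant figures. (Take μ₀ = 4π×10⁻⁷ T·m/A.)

Each long wire gives B = μ₀I/(2πd). Distances are d₁ = 0.0178 m and d₂ = 0.0123 m.
B₁ = 2.75×10⁻⁴ T, B₂ = 5.79×10⁻⁴ T.
Between parallel currents the two contributions point in opposite directions, so they subtract. B = |B₁ − B₂| = |2.75×10⁻⁴ − 5.79×10⁻⁴| = 3.04×10⁻⁴ T.

B ≈ 304 μT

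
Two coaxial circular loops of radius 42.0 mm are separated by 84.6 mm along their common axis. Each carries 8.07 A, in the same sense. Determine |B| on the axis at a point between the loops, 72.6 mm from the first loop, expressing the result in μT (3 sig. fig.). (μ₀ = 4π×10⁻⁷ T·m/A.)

B ≈ 122 μT

Each loop contributes B = μ₀IR²/[2(R²+z²)^(3/2)] on the axis, with z measured from that loop.
Loop 1 (z = 0.0726 m): B₁ = 1.52×10⁻⁵ T. Loop 2 (z = 0.012 m): B₂ = 1.07×10⁻⁴ T.
The fields add: B = B₁ + B₂ = 1.22×10⁻⁴ T.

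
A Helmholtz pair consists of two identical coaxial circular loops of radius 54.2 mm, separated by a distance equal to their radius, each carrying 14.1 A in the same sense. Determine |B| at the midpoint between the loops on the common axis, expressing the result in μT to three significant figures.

Each loop contributes B = μ₀IR²/[2(R²+z²)^(3/2)] on the axis, with z measured from that loop.
Loop 1 (z = 0.0271 m): B₁ = 1.17×10⁻⁴ T. Loop 2 (z = 0.0271 m): B₂ = 1.17×10⁻⁴ T.
The fields add: B = B₁ + B₂ = 2.34×10⁻⁴ T.

B ≈ 234 μT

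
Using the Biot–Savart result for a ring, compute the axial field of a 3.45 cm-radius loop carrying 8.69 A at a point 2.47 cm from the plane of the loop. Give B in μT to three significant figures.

B ≈ 85.1 μT

On the axis of a circular loop, B = μ₀IR² / [2(R²+z²)^(3/2)].
R² + z² = (0.0345)² + (0.0247)² = 0.0018 m², and (R²+z²)^(3/2) = 7.64×10⁻⁵ m³.
B = (4π×10⁻⁷ × 8.69 × 0.00119) / (2 × 7.64×10⁻⁵) = 8.51×10⁻⁵ T.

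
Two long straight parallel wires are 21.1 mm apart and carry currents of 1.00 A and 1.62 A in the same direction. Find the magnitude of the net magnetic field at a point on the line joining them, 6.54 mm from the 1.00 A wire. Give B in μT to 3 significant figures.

Each long wire gives B = μ₀I/(2πd). Distances are d₁ = 0.00654 m and d₂ = 0.01456 m.
B₁ = 3.06×10⁻⁵ T, B₂ = 2.23×10⁻⁵ T.
Between parallel currents the two contributions point in opposite directions, so they subtract. B = |B₁ − B₂| = |3.06×10⁻⁵ − 2.23×10⁻⁵| = 8.33×10⁻⁶ T.

B ≈ 8.33 μT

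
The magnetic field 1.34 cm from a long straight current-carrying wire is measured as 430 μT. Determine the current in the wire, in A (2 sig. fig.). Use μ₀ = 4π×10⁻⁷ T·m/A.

I ≈ 29 A

For a long straight wire B = μ₀I/(2πd), so I = 2πdB/μ₀.
I = 2π × 0.0134 × 4.30×10⁻⁴ / (4π×10⁻⁷) = 28.8 A.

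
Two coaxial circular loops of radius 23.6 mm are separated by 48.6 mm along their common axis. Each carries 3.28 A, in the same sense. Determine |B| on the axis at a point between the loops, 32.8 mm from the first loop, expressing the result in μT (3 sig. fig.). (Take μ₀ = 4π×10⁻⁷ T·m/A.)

B ≈ 67.5 μT

Each loop contributes B = μ₀IR²/[2(R²+z²)^(3/2)] on the axis, with z measured from that loop.
Loop 1 (z = 0.0328 m): B₁ = 1.74×10⁻⁵ T. Loop 2 (z = 0.0158 m): B₂ = 5.01×10⁻⁵ T.
The fields add: B = B₁ + B₂ = 6.75×10⁻⁵ T.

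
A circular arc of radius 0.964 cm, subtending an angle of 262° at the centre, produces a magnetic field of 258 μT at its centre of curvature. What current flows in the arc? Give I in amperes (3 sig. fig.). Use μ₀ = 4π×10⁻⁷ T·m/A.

I ≈ 5.44 A

For a circular arc, B = μ₀Iφ/(4πR) with φ in radians; here φ = 4.573 rad.
So I = 4πRB/(μ₀φ) = 4π × 0.00964 × 2.58×10⁻⁴ / (4π×10⁻⁷ × 4.573) = 5.44 A.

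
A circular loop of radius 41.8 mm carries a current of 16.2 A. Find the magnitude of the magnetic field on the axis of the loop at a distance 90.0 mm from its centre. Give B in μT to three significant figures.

B ≈ 18.2 μT

On the axis of a circular loop, B = μ₀IR² / [2(R²+z²)^(3/2)].
R² + z² = (0.0418)² + (0.09)² = 0.009847 m², and (R²+z²)^(3/2) = 9.77×10⁻⁴ m³.
B = (4π×10⁻⁷ × 16.2 × 0.001747) / (2 × 9.77×10⁻⁴) = 1.82×10⁻⁵ T.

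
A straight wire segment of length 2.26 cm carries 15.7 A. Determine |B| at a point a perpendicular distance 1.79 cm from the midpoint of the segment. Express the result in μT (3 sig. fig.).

B ≈ 93.6 μT

For a finite straight segment, B = (μ₀I/4πd)(sinθ₁ + sinθ₂), where θ₁, θ₂ are the angles from the perpendicular to each end.
The perpendicular from the point meets the wire at its midpoint, so each end is L/2 = 0.0113 m away along the wire.
sinθ₁ = 0.0113/√(0.0113²+0.0179²) = 0.5338; sinθ₂ = 0.0113/√(0.0113²+0.0179²) = 0.5338.
B = (4π×10⁻⁷ × 15.7) / (4π × 0.0179) × (0.5338 + 0.5338) = 9.36×10⁻⁵ T.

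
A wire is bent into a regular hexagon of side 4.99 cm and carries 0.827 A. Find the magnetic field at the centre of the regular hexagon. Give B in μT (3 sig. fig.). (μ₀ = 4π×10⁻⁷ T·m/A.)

Each side is a finite straight segment at perpendicular distance d = a/(2 tan(π/6)) = 0.04321 m from the centre, with end-angles ±π/6.
One side contributes B₁ = (μ₀I/4πd)·2 sin(π/6) = 1.91×10⁻⁶ T.
All 6 sides add in the same direction: B = 6 × 1.91×10⁻⁶ = 1.15×10⁻⁵ T.

B ≈ 11.5 μT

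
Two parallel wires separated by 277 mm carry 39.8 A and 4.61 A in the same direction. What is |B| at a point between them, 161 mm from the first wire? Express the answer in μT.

B ≈ 41.5 μT

Each long wire gives B = μ₀I/(2πd). Distances are d₁ = 0.161 m and d₂ = 0.116 m.
B₁ = 4.94×10⁻⁵ T, B₂ = 7.95×10⁻⁶ T.
Between parallel currents the two contributions point in opposite directions, so they subtract. B = |B₁ − B₂| = |4.94×10⁻⁵ − 7.95×10⁻⁶| = 4.15×10⁻⁵ T.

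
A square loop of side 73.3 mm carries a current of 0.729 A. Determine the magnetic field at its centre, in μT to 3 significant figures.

Each side is a finite straight segment at perpendicular distance d = a/(2 tan(π/4)) = 0.03665 m from the centre, with end-angles ±π/4.
One side contributes B₁ = (μ₀I/4πd)·2 sin(π/4) = 2.81×10⁻⁶ T.
All 4 sides add in the same direction: B = 4 × 2.81×10⁻⁶ = 1.13×10⁻⁵ T.

B ≈ 11.3 μT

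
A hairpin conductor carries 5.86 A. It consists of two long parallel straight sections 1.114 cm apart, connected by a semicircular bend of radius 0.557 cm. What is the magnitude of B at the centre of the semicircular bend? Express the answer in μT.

B ≈ 541 μT

The semicircular arc contributes B_arc = μ₀I·π/(4πR) = μ₀I/(4R) = 3.31×10⁻⁴ T.
Each semi-infinite lead is at perpendicular distance R = 0.00557 m from the centre, with the perpendicular foot at its near end, so it contributes μ₀I/(4πR); both point the same way, together 2.10×10⁻⁴ T.
Arc and leads all point the same direction: B = 3.31×10⁻⁴ + 2.10×10⁻⁴ = 5.41×10⁻⁴ T.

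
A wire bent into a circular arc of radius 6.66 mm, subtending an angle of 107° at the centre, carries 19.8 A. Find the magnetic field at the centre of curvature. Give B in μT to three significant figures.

B ≈ 555 μT

The Biot–Savart field of a circular arc at its centre is B = μ₀Iφ/(4πR), with φ = 1.868 rad.
B = (4π×10⁻⁷ × 19.8 × 1.868) / (4π × 0.00666) = 5.55×10⁻⁴ T.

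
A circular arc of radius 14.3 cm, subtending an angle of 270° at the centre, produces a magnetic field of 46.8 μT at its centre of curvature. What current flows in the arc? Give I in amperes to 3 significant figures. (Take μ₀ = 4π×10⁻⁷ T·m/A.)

For a circular arc, B = μ₀Iφ/(4πR) with φ in radians; here φ = 4.712 rad.
So I = 4πRB/(μ₀φ) = 4π × 0.143 × 4.68×10⁻⁵ / (4π×10⁻⁷ × 4.712) = 14.2 A.

I ≈ 14.2 A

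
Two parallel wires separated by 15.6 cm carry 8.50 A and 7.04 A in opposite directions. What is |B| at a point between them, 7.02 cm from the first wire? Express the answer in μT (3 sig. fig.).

B ≈ 40.6 μT

Each long wire gives B = μ₀I/(2πd). Distances are d₁ = 0.0702 m and d₂ = 0.0858 m.
B₁ = 2.42×10⁻⁵ T, B₂ = 1.64×10⁻⁵ T.
Between antiparallel currents both contributions point the same way, so they add. B = B₁ + B₂ = 2.42×10⁻⁵ + 1.64×10⁻⁵ = 4.06×10⁻⁵ T.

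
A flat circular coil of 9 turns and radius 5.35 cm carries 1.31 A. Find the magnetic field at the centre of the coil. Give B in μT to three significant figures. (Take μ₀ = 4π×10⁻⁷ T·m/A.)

For an N-turn flat coil, B = Nμ₀I/(2R) with R = 0.0535 m.
B = 9 × 1.54×10⁻⁵ T = 1.38×10⁻⁴ T.

B ≈ 138 μT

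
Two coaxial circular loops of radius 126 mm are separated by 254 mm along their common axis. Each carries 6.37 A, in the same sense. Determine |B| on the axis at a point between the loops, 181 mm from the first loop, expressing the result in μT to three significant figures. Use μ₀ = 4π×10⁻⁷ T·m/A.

B ≈ 26.5 μT

Each loop contributes B = μ₀IR²/[2(R²+z²)^(3/2)] on the axis, with z measured from that loop.
Loop 1 (z = 0.181 m): B₁ = 5.92×10⁻⁶ T. Loop 2 (z = 0.073 m): B₂ = 2.06×10⁻⁵ T.
The fields add: B = B₁ + B₂ = 2.65×10⁻⁵ T.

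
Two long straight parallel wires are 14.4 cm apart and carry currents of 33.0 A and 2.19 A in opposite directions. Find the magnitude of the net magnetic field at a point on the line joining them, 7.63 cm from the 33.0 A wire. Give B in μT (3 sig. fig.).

B ≈ 93.0 μT

Each long wire gives B = μ₀I/(2πd). Distances are d₁ = 0.0763 m and d₂ = 0.0677 m.
B₁ = 8.65×10⁻⁵ T, B₂ = 6.47×10⁻⁶ T.
Between antiparallel currents both contributions point the same way, so they add. B = B₁ + B₂ = 8.65×10⁻⁵ + 6.47×10⁻⁶ = 9.30×10⁻⁵ T.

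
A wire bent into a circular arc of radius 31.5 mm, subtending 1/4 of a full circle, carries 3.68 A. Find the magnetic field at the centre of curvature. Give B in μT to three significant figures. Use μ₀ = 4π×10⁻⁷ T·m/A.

B ≈ 18.4 μT

The Biot–Savart field of a circular arc at its centre is B = μ₀Iφ/(4πR), with φ = 1.571 rad.
B = (4π×10⁻⁷ × 3.68 × 1.571) / (4π × 0.0315) = 1.84×10⁻⁵ T.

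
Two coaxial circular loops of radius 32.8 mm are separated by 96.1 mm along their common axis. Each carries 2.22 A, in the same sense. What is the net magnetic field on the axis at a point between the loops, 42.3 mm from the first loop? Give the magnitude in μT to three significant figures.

Each loop contributes B = μ₀IR²/[2(R²+z²)^(3/2)] on the axis, with z measured from that loop.
Loop 1 (z = 0.0423 m): B₁ = 9.79×10⁻⁶ T. Loop 2 (z = 0.0538 m): B₂ = 6.00×10⁻⁶ T.
The fields add: B = B₁ + B₂ = 1.58×10⁻⁵ T.

B ≈ 15.8 μT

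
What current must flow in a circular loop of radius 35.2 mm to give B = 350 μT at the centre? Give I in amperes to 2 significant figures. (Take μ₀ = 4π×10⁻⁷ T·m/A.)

I ≈ 20 A

At the centre of a circular loop B = μ₀I/(2R), so I = 2RB/μ₀.
With R = 0.0352 m, I = 2 × 0.0352 × 3.50×10⁻⁴ / (4π×10⁻⁷) = 19.6 A.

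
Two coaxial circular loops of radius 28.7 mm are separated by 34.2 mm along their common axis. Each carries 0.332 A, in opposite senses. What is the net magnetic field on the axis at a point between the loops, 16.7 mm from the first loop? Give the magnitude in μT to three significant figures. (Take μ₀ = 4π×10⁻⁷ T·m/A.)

Each loop contributes B = μ₀IR²/[2(R²+z²)^(3/2)] on the axis, with z measured from that loop.
Loop 1 (z = 0.0167 m): B₁ = 4.69×10⁻⁶ T. Loop 2 (z = 0.0175 m): B₂ = 4.52×10⁻⁶ T.
The fields oppose: B = |B₁ − B₂| = 1.69×10⁻⁷ T.

B ≈ 0.169 μT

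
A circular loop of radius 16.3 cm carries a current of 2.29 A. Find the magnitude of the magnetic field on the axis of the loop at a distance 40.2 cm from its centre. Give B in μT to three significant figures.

On the axis of a circular loop, B = μ₀IR² / [2(R²+z²)^(3/2)].
R² + z² = (0.163)² + (0.402)² = 0.1882 m², and (R²+z²)^(3/2) = 8.16×10⁻² m³.
B = (4π×10⁻⁷ × 2.29 × 0.02657) / (2 × 8.16×10⁻²) = 4.68×10⁻⁷ T.

B ≈ 0.468 μT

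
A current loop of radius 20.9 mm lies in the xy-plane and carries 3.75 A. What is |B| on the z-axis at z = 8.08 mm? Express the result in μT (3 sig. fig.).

On the axis of a circular loop, B = μ₀IR² / [2(R²+z²)^(3/2)].
R² + z² = (0.0209)² + (0.00808)² = 0.0005021 m², and (R²+z²)^(3/2) = 1.13×10⁻⁵ m³.
B = (4π×10⁻⁷ × 3.75 × 0.0004368) / (2 × 1.13×10⁻⁵) = 9.15×10⁻⁵ T.

B ≈ 91.5 μT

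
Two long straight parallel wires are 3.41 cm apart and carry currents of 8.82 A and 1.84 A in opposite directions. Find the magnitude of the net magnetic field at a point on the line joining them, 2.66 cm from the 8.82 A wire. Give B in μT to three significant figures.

B ≈ 115 μT

Each long wire gives B = μ₀I/(2πd). Distances are d₁ = 0.0266 m and d₂ = 0.0075 m.
B₁ = 6.63×10⁻⁵ T, B₂ = 4.91×10⁻⁵ T.
Between antiparallel currents both contributions point the same way, so they add. B = B₁ + B₂ = 6.63×10⁻⁵ + 4.91×10⁻⁵ = 1.15×10⁻⁴ T.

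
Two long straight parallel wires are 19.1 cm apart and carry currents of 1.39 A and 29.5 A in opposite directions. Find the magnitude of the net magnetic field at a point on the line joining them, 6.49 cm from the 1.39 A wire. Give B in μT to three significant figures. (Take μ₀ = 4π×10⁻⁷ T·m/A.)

Each long wire gives B = μ₀I/(2πd). Distances are d₁ = 0.0649 m and d₂ = 0.1261 m.
B₁ = 4.28×10⁻⁶ T, B₂ = 4.68×10⁻⁵ T.
Between antiparallel currents both contributions point the same way, so they add. B = B₁ + B₂ = 4.28×10⁻⁶ + 4.68×10⁻⁵ = 5.11×10⁻⁵ T.

B ≈ 51.1 μT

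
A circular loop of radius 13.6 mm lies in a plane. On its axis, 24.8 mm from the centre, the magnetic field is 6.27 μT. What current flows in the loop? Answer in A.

On the axis of a loop, B = μ₀IR²/[2(R²+z²)^(3/2)], so I = 2B(R²+z²)^(3/2)/(μ₀R²).
R² + z² = 0.000185 + 0.000615 = 0.0008 m²; raised to 3/2 gives 2.26×10⁻⁵ m³.
I = 2 × 6.27×10⁻⁶ × 2.26×10⁻⁵ / (1.26×10⁻⁶ × 0.000185) = 1.22 A.

I ≈ 1.22 A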